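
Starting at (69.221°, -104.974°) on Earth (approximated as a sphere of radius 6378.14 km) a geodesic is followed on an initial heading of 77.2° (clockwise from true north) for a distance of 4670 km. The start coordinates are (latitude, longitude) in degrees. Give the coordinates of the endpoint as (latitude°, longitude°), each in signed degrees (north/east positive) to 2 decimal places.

Angular distance δ = d/R = 4670/6378.14 = 0.73219 rad; initial bearing θ = 1.3474 rad.
sin φ₂ = sin φ₁ cos δ + cos φ₁ sin δ cos θ = (0.9350)(0.7437) + (0.3548)(0.6685)(0.2215) = 0.7479, so φ₂ = 48.41°.
Δλ = atan2(sin θ sin δ cos φ₁, cos δ − sin φ₁ sin φ₂) = atan2(0.2313, 0.0445) = 79.114°.
λ₂ = -104.974° + 79.114° = -25.86°.

48.41°, -25.86°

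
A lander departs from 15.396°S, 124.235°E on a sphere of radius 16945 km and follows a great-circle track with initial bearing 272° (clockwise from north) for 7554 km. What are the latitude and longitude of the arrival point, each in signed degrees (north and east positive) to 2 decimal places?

Angular distance δ = d/R = 7554/16945 = 0.44580 rad; initial bearing θ = 4.7473 rad.
sin φ₂ = sin φ₁ cos δ + cos φ₁ sin δ cos θ = (-0.2655)(0.9023) + (0.9641)(0.4312)(0.0349) = -0.2250, so φ₂ = -13.00°.
Δλ = atan2(sin θ sin δ cos φ₁, cos δ − sin φ₁ sin φ₂) = atan2(-0.4154, 0.8425) = -26.248°.
λ₂ = 124.235° − 26.248° = 97.99°.

-13.00°, 97.99°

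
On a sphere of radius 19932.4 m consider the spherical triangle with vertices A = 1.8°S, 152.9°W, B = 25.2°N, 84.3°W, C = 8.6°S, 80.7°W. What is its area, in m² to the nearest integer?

168587636 m²

Side lengths (central angles): a = 0.5931, b = 1.2590, c = 1.2486 rad; semiperimeter s = 1.5503.
By l'Huilier's theorem, tan(E/4) = √[tan(s/2) tan((s−a)/2) tan((s−b)/2) tan((s−c)/2)], giving spherical excess E = 0.4243 rad.
Area = E·R² = 0.4243 × (19932.4)² ≈ 168587636 m².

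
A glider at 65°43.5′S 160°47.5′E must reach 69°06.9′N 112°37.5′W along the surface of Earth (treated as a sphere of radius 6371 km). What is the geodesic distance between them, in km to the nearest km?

With latitudes φ₁ = -65.725°, φ₂ = 69.115° and longitude difference Δλ = 86.583°:
cos c = sin φ₁ sin φ₂ + cos φ₁ cos φ₂ cos Δλ = (-0.9116)(0.9343) + (0.4111)(0.3565)(0.0596) = -0.84296,
so c = arccos(-0.84296) = 2.57355 rad.
Distance = R·c = 6371 × 2.5735 ≈ 16396 km.

16396 km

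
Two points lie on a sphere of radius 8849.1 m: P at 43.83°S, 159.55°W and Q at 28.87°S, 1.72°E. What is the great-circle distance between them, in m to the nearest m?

16264 m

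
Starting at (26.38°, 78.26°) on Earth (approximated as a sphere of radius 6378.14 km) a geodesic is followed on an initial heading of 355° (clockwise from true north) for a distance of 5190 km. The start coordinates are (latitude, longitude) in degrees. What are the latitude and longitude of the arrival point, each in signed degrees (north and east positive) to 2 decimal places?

Angular distance δ = d/R = 5190/6378.14 = 0.81372 rad; initial bearing θ = 6.1959 rad.
sin φ₂ = sin φ₁ cos δ + cos φ₁ sin δ cos θ = (0.4443)(0.6868) + (0.8959)(0.7268)(0.9962) = 0.9538, so φ₂ = 72.52°.
Δλ = atan2(sin θ sin δ cos φ₁, cos δ − sin φ₁ sin φ₂) = atan2(-0.0568, 0.2630) = -12.177°.
λ₂ = 78.260° − 12.177° = 66.08°.

72.52°, 66.08°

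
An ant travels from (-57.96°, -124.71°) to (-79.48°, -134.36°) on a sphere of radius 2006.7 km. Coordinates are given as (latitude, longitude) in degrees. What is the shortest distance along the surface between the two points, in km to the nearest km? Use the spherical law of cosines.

Let φ₁ = -1.0116 rad, φ₂ = -1.3872 rad, and Δλ = -0.1684 rad.
cos c = sin φ₁ sin φ₂ + cos φ₁ cos φ₂ cos Δλ = (-0.8477)(-0.9832) + (0.5305)(0.1826)(0.9859) = 0.92892,
so c = arccos(0.92892) = 0.37931 rad.
Distance = R·c = 2006.7 × 0.3793 ≈ 761 km.

761 km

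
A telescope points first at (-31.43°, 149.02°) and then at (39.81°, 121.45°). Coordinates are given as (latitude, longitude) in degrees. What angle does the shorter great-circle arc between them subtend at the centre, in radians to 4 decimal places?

1.3210 rad

Let φ₁ = -0.5486 rad, φ₂ = 0.6948 rad, and Δλ = -0.4812 rad.
cos c = sin φ₁ sin φ₂ + cos φ₁ cos φ₂ cos Δλ = (-0.5215)(0.6402) + (0.8533)(0.7682)(0.8864) = 0.24717,
so c = arccos(0.24717) = 1.32103 rad.
So the angular separation is 1.3210 rad.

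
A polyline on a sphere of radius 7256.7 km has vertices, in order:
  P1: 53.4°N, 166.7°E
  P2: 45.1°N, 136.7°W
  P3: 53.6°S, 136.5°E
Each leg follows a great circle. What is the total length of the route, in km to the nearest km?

20262 km

Leg P1→P2: central angle 0.6429 rad, distance 4665.6 km.
Leg P2→P3: central angle 2.1493 rad, distance 15596.7 km.
Total: 4665.6 + 15596.7 ≈ 20262 km.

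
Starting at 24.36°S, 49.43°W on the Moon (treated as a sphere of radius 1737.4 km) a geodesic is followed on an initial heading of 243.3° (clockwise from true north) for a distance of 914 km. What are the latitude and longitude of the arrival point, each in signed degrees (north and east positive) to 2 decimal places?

-34.21°, -82.28°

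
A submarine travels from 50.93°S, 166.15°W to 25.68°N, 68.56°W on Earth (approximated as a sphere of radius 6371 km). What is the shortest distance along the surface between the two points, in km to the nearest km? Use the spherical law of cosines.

In radians: φ₁ = -0.8889, φ₂ = 0.4482, Δλ = 97.590° = 1.7033 rad.
cos c = sin φ₁ sin φ₂ + cos φ₁ cos φ₂ cos Δλ = (-0.7764)(0.4333) + (0.6303)(0.9012)(-0.1321) = -0.41146,
so c = arccos(-0.41146) = 1.99486 rad.
Distance = R·c = 6371 × 1.9949 ≈ 12709 km.

12709 km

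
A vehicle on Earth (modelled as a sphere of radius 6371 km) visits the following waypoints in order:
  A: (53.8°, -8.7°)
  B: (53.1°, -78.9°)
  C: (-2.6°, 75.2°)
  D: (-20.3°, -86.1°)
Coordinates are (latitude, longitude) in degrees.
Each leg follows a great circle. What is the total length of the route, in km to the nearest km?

Leg A→B: central angle 0.6991 rad, distance 4453.8 km.
Leg B→C: central angle 2.1844 rad, distance 13916.9 km.
Leg C→D: central angle 2.6295 rad, distance 16752.6 km.
Total: 4453.8 + 13916.9 + 16752.6 ≈ 35123 km.

35123 km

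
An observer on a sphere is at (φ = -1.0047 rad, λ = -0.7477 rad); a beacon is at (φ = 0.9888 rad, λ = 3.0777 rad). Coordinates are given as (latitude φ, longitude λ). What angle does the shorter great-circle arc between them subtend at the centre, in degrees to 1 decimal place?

Let φ₁ = -1.0047 rad, φ₂ = 0.9888 rad, and Δλ = -2.4578 rad.
cos c = sin φ₁ sin φ₂ + cos φ₁ cos φ₂ cos Δλ = (-0.8440)(0.8354) + (0.5363)(0.5497)(-0.7752) = -0.93359,
so c = arccos(-0.93359) = 2.77510 rad.
So the angular separation is 159.0°.

159.0°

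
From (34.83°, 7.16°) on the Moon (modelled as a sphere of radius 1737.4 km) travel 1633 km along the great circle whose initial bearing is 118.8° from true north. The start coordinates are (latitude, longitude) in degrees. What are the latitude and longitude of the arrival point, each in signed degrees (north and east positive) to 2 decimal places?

1.01°, 52.21°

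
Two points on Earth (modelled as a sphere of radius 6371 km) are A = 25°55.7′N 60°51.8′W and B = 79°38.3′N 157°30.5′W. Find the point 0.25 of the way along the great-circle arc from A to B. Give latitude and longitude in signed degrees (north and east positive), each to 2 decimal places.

41.97°, -65.14°

The central angle between A and B is δ = 1.1468 rad.
With f = 0.25, the slerp weights are sin((1−f)δ)/sin δ = 0.8315 and sin(fδ)/sin δ = 0.3103.
Weighted sum of the unit vectors: (0.8315)·(0.4379,-0.7855,0.4372) + (0.3103)·(-0.1662,-0.0688,0.9837) = (0.3126, -0.6746, 0.6688).
Converting back: φ = atan2(z, √(x²+y²)) = 41.97°, λ = atan2(y, x) = -65.14°.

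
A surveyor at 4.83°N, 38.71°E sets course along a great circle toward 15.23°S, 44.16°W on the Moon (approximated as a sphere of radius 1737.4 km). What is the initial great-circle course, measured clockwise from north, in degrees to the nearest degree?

254°

Δλ = -82.870° = -1.4464 rad.
y = sin Δλ · cos φ₂ = (-0.9923)(0.9649) = -0.9574
x = cos φ₁ sin φ₂ − sin φ₁ cos φ₂ cos Δλ = (0.9964)(-0.2627) − (0.0842)(0.9649)(0.1241) = -0.2718
θ = atan2(y, x) = -105.85°; adding 360° gives 254°.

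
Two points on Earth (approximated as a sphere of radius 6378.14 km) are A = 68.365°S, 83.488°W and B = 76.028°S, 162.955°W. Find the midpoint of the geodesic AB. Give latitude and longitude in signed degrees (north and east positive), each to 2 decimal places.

-75.93°, -113.39°

Central angle δ = 0.4070 rad. Interpolating on the sphere with fraction f = 0.5:
P = [sin((1−f)δ)·A + sin(fδ)·B] / sin δ = 0.5105·A + 0.5105·B in Cartesian coordinates,
giving P = (-0.0965, -0.2231, -0.9700), i.e. latitude -75.93°, longitude -113.39°.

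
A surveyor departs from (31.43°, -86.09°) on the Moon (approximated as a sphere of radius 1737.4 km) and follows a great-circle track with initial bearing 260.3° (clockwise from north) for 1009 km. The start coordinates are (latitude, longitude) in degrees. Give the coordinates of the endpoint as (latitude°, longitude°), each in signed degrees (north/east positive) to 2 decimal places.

20.92°, -121.47°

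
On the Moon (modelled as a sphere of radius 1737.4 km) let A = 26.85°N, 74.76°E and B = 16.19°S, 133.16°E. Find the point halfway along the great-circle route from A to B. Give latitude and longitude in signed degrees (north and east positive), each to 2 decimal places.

Central angle δ = 1.2419 rad. Interpolating on the sphere with fraction f = 0.5:
P = [sin((1−f)δ)·A + sin(fδ)·B] / sin δ = 0.6148·A + 0.6148·B in Cartesian coordinates,
giving P = (-0.2597, 0.9598, 0.1062), i.e. latitude 6.10°, longitude 105.14°.

6.10°, 105.14°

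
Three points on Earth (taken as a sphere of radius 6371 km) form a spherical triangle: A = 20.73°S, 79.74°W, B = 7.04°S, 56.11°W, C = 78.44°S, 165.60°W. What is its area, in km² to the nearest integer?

11221340 km²

Side lengths (central angles): a = 1.5171, b = 1.2022, c = 0.4651 rad; semiperimeter s = 1.5922.
By l'Huilier's theorem, tan(E/4) = √[tan(s/2) tan((s−a)/2) tan((s−b)/2) tan((s−c)/2)], giving spherical excess E = 0.2765 rad.
Area = E·R² = 0.2765 × (6371)² ≈ 11221340 km².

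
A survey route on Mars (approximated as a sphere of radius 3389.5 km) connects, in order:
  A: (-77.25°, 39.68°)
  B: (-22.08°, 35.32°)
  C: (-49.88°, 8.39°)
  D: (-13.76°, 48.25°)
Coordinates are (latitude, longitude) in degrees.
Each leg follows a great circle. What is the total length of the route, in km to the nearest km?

8203 km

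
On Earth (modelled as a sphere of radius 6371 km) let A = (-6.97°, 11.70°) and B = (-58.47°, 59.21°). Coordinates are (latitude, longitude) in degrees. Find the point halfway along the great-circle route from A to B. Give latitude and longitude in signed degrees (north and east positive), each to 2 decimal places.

Central angle δ = 1.0995 rad. Interpolating on the sphere with fraction f = 0.5:
P = [sin((1−f)δ)·A + sin(fδ)·B] / sin δ = 0.5864·A + 0.5864·B in Cartesian coordinates,
giving P = (0.7269, 0.3815, -0.5710), i.e. latitude -34.82°, longitude 27.69°.

-34.82°, 27.69°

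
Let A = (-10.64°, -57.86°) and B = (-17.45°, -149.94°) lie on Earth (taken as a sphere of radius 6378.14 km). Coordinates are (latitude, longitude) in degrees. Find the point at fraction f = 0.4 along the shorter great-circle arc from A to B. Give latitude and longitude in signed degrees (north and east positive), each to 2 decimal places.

-18.80°, -93.67°

Central angle δ = 1.5495 rad. Interpolating on the sphere with fraction f = 0.4:
P = [sin((1−f)δ)·A + sin(fδ)·B] / sin δ = 0.8016·A + 0.5810·B in Cartesian coordinates,
giving P = (-0.0606, -0.9447, -0.3222), i.e. latitude -18.80°, longitude -93.67°.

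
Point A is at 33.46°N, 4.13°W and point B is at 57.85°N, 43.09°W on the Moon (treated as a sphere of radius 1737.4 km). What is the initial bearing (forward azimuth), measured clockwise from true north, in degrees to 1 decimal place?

325.0°

With φ₁ = 0.5840, φ₂ = 1.0097, Δλ = -0.6800 rad, the forward-azimuth formula gives
θ = atan2( sin Δλ cos φ₂ , cos φ₁ sin φ₂ − sin φ₁ cos φ₂ cos Δλ ) = atan2(-0.3346, 0.4782) = -34.98°.
Adding 360° brings this into [0°, 360°): 325.0°.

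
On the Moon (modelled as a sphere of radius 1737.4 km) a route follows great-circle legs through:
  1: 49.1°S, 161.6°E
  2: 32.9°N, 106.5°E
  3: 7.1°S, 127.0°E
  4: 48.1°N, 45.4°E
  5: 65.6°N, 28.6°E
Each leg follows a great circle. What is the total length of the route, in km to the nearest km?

7561 km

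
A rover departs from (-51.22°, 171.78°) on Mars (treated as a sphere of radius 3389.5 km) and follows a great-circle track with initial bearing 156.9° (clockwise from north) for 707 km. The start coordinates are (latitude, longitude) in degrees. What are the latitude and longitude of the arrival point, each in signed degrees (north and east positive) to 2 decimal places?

-61.88°, -178.29°

Angular distance δ = d/R = 707/3389.5 = 0.20859 rad; initial bearing θ = 2.7384 rad.
sin φ₂ = sin φ₁ cos δ + cos φ₁ sin δ cos θ = (-0.7796)(0.9783) + (0.6263)(0.2071)(-0.9198) = -0.8820, so φ₂ = -61.88°.
Δλ = atan2(sin θ sin δ cos φ₁, cos δ − sin φ₁ sin φ₂) = atan2(0.0509, 0.2908) = 9.926°.
λ₂ = 171.780° + 9.926° = 181.71° → -178.29° after wrapping to (−180°, 180°].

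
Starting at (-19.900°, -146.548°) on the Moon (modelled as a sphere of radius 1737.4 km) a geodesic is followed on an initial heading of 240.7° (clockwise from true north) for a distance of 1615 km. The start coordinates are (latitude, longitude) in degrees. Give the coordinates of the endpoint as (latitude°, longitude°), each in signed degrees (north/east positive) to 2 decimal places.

-34.92°, 155.00°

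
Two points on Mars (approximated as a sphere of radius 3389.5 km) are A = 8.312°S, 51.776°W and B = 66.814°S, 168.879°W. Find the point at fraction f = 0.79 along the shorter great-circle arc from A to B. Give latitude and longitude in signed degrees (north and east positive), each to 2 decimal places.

-68.23°, -116.60°

The central angle between A and B is δ = 1.6154 rad.
With f = 0.79, the slerp weights are sin((1−f)δ)/sin δ = 0.3331 and sin(fδ)/sin δ = 0.9579.
Weighted sum of the unit vectors: (0.3331)·(0.6122,-0.7773,-0.1446) + (0.9579)·(-0.3863,-0.0759,-0.9192) = (-0.1661, -0.3317, -0.9287).
Converting back: φ = atan2(z, √(x²+y²)) = -68.23°, λ = atan2(y, x) = -116.60°.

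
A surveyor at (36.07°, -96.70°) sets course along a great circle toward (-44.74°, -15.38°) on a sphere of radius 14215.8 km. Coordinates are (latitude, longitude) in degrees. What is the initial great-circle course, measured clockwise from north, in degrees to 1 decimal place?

Δλ = 81.320° = 1.4193 rad.
y = sin Δλ · cos φ₂ = (0.9885)(0.7103) = 0.7022
x = cos φ₁ sin φ₂ − sin φ₁ cos φ₂ cos Δλ = (0.8083)(-0.7039) − (0.5888)(0.7103)(0.1509) = -0.6321
θ = atan2(y, x) = 131.99°, so the bearing is 132.0°.

132.0°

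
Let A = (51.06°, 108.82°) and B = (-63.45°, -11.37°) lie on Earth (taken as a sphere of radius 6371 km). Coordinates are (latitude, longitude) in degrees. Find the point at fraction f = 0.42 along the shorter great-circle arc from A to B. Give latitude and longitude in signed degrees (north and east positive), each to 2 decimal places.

The central angle between A and B is δ = 2.5627 rad.
With f = 0.42, the slerp weights are sin((1−f)δ)/sin δ = 1.8212 and sin(fδ)/sin δ = 1.6088.
Weighted sum of the unit vectors: (1.8212)·(-0.2028,0.5949,0.7778) + (1.6088)·(0.4382,-0.0881,-0.8945) = (0.3357, 0.9417, -0.0226).
Converting back: φ = atan2(z, √(x²+y²)) = -1.29°, λ = atan2(y, x) = 70.38°.

-1.29°, 70.38°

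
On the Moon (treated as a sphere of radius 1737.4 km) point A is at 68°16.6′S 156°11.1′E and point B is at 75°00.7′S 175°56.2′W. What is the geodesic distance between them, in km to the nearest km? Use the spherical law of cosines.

330 km

In radians: φ₁ = -1.1917, φ₂ = -1.3092, Δλ = 27.878° = 0.4866 rad.
cos c = sin φ₁ sin φ₂ + cos φ₁ cos φ₂ cos Δλ = (-0.9290)(-0.9660) + (0.3701)(0.2586)(0.8839) = 0.98199,
so c = arccos(0.98199) = 0.19008 rad.
Distance = R·c = 1737.4 × 0.1901 ≈ 330 km.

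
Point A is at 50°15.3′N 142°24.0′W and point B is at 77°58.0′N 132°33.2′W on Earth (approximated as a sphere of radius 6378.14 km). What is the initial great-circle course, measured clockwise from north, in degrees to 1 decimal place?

4.4°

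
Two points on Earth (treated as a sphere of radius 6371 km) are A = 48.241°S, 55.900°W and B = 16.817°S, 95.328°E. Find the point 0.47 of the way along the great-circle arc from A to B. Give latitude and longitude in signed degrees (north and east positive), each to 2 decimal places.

Central angle δ = 1.9209 rad. Interpolating on the sphere with fraction f = 0.47:
P = [sin((1−f)δ)·A + sin(fδ)·B] / sin δ = 0.9061·A + 0.8358·B in Cartesian coordinates,
giving P = (0.2640, 0.2969, -0.9177), i.e. latitude -66.59°, longitude 48.35°.

-66.59°, 48.35°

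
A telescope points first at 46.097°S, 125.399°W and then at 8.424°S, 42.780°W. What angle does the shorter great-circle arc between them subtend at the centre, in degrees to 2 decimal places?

78.83°

Let φ₁ = -0.8045 rad, φ₂ = -0.1470 rad, and Δλ = 1.4420 rad.
cos c = sin φ₁ sin φ₂ + cos φ₁ cos φ₂ cos Δλ = (-0.7205)(-0.1465) + (0.6934)(0.9892)(0.1285) = 0.19368,
so c = arccos(0.19368) = 1.37589 rad.
So the angular separation is 78.83°.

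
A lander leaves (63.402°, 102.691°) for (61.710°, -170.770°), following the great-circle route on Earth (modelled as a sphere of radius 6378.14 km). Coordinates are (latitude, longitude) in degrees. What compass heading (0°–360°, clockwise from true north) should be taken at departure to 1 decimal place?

With φ₁ = 1.1066, φ₂ = 1.0770, Δλ = 1.5104 rad, the forward-azimuth formula gives
θ = atan2( sin Δλ cos φ₂ , cos φ₁ sin φ₂ − sin φ₁ cos φ₂ cos Δλ ) = atan2(0.4731, 0.3687) = 52.07°.
So the initial bearing is 52.1°.

52.1°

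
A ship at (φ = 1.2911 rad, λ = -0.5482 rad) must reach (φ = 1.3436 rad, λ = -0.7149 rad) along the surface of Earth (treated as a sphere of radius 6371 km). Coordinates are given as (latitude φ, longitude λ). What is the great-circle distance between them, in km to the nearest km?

426 km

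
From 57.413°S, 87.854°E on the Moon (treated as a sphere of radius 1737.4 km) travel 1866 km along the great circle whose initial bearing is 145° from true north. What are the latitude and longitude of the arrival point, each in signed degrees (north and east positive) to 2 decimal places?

Angular distance δ = d/R = 1866/1737.4 = 1.07402 rad; initial bearing θ = 2.5307 rad.
sin φ₂ = sin φ₁ cos δ + cos φ₁ sin δ cos θ = (-0.8426)(0.4766) + (0.5386)(0.8791)(-0.8192) = -0.7894, so φ₂ = -52.13°.
Δλ = atan2(sin θ sin δ cos φ₁, cos δ − sin φ₁ sin φ₂) = atan2(0.2716, -0.1885) = 124.771°.
λ₂ = 87.854° + 124.771° = 212.63° → -147.37° after wrapping to (−180°, 180°].

-52.13°, -147.37°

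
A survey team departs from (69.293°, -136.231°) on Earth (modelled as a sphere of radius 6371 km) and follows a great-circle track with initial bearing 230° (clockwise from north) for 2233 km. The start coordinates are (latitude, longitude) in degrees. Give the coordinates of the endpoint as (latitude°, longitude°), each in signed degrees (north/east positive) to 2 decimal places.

53.18°, -162.26°

Angular distance δ = d/R = 2233/6371 = 0.35049 rad; initial bearing θ = 4.0143 rad.
sin φ₂ = sin φ₁ cos δ + cos φ₁ sin δ cos θ = (0.9354)(0.9392) + (0.3536)(0.3434)(-0.6428) = 0.8005, so φ₂ = 53.18°.
Δλ = atan2(sin θ sin δ cos φ₁, cos δ − sin φ₁ sin φ₂) = atan2(-0.0930, 0.1904) = -26.031°.
λ₂ = -136.231° − 26.031° = -162.26°.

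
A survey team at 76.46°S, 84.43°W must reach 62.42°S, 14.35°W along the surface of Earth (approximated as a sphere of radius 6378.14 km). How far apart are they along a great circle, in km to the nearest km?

In radians: φ₁ = -1.3345, φ₂ = -1.0894, Δλ = 70.080° = 1.2231 rad.
cos c = sin φ₁ sin φ₂ + cos φ₁ cos φ₂ cos Δλ = (-0.9722)(-0.8864) + (0.2341)(0.4630)(0.3407) = 0.89866,
so c = arccos(0.89866) = 0.45409 rad.
Distance = R·c = 6378.14 × 0.4541 ≈ 2896 km.

2896 km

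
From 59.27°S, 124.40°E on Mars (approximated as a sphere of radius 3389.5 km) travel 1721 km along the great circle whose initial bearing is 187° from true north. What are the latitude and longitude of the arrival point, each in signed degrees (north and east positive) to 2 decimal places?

Angular distance δ = d/R = 1721/3389.5 = 0.50774 rad; initial bearing θ = 3.2638 rad.
sin φ₂ = sin φ₁ cos δ + cos φ₁ sin δ cos θ = (-0.8596)(0.8738) + (0.5110)(0.4862)(-0.9925) = -0.9977, so φ₂ = -86.15°.
Δλ = atan2(sin θ sin δ cos φ₁, cos δ − sin φ₁ sin φ₂) = atan2(-0.0303, 0.0162) = -61.849°.
λ₂ = 124.400° − 61.849° = 62.55°.

-86.15°, 62.55°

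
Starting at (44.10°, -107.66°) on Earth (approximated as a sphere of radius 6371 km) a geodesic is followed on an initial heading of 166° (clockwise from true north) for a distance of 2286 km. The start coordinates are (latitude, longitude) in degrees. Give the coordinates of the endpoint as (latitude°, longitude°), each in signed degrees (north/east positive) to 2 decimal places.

24.01°, -102.32°

Angular distance δ = d/R = 2286/6371 = 0.35881 rad; initial bearing θ = 2.8972 rad.
sin φ₂ = sin φ₁ cos δ + cos φ₁ sin δ cos θ = (0.6959)(0.9363) + (0.7181)(0.3512)(-0.9703) = 0.4069, so φ₂ = 24.01°.
Δλ = atan2(sin θ sin δ cos φ₁, cos δ − sin φ₁ sin φ₂) = atan2(0.0610, 0.6531) = 5.336°.
λ₂ = -107.660° + 5.336° = -102.32°.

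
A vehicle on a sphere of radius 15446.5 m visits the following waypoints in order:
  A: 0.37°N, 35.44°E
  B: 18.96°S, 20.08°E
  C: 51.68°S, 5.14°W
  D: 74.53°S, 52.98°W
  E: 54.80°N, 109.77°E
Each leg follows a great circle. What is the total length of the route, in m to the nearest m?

67871 m

Leg A→B: central angle 0.4279 rad, distance 6609.3 m.
Leg B→C: central angle 0.6674 rad, distance 10309.2 m.
Leg C→D: central angle 0.5214 rad, distance 8053.1 m.
Leg D→E: central angle 2.7773 rad, distance 42899.7 m.
Total: 6609.3 + 10309.2 + 8053.1 + 42899.7 ≈ 67871 m.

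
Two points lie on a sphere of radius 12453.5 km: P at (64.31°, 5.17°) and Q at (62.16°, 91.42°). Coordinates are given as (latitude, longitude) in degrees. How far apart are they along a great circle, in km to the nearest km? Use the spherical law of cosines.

In radians: φ₁ = 1.1224, φ₂ = 1.0849, Δλ = 86.250° = 1.5053 rad.
cos c = sin φ₁ sin φ₂ + cos φ₁ cos φ₂ cos Δλ = (0.9012)(0.8843) + (0.4335)(0.4670)(0.0654) = 0.81009,
so c = arccos(0.81009) = 0.62649 rad.
Distance = R·c = 12453.5 × 0.6265 ≈ 7802 km.

7802 km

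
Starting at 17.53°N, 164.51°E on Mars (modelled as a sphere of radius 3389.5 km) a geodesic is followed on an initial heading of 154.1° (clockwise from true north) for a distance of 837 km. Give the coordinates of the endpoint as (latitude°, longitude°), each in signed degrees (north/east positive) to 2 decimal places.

4.73°, 170.66°

Angular distance δ = d/R = 837/3389.5 = 0.24694 rad; initial bearing θ = 2.6896 rad.
sin φ₂ = sin φ₁ cos δ + cos φ₁ sin δ cos θ = (0.3012)(0.9697) + (0.9536)(0.2444)(-0.8996) = 0.0824, so φ₂ = 4.73°.
Δλ = atan2(sin θ sin δ cos φ₁, cos δ − sin φ₁ sin φ₂) = atan2(0.1018, 0.9448) = 6.150°.
λ₂ = 164.510° + 6.150° = 170.66°.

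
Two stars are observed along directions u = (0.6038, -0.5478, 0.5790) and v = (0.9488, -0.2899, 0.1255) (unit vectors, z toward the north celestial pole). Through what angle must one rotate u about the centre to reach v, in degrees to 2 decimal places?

36.45°

u·v = 0.8044; |u| = 1.0000, |v| = 1.0000.
cos θ = (u·v)/(|u||v|) = 0.8044, so θ = 36.45°.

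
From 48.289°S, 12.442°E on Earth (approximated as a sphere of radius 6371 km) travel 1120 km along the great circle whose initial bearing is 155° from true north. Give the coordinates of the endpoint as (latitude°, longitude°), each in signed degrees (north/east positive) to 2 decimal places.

-57.19°, 20.28°

Angular distance δ = d/R = 1120/6371 = 0.17580 rad; initial bearing θ = 2.7053 rad.
sin φ₂ = sin φ₁ cos δ + cos φ₁ sin δ cos θ = (-0.7465)(0.9846) + (0.6654)(0.1749)(-0.9063) = -0.8405, so φ₂ = -57.19°.
Δλ = atan2(sin θ sin δ cos φ₁, cos δ − sin φ₁ sin φ₂) = atan2(0.0492, 0.3572) = 7.840°.
λ₂ = 12.442° + 7.840° = 20.28°.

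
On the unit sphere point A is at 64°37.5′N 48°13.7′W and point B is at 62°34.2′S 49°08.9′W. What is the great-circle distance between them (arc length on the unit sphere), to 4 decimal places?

Let φ₁ = 1.1279 rad, φ₂ = -1.0921 rad, and Δλ = -0.0161 rad.
cos c = sin φ₁ sin φ₂ + cos φ₁ cos φ₂ cos Δλ = (0.9035)(-0.8876) + (0.4285)(0.4607)(0.9999) = -0.60456,
so c = arccos(-0.60456) = 2.22000 rad.
On the unit sphere the arc length equals the central angle: 2.2200.

2.2200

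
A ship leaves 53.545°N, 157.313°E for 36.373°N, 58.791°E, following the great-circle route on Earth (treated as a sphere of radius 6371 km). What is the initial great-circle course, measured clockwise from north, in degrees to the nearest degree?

299°

Δλ = -98.522° = -1.7195 rad.
y = sin Δλ · cos φ₂ = (-0.9890)(0.8052) = -0.7963
x = cos φ₁ sin φ₂ − sin φ₁ cos φ₂ cos Δλ = (0.5942)(0.5930) − (0.8043)(0.8052)(-0.1482) = 0.4483
θ = atan2(y, x) = -60.62°; adding 360° gives 299°.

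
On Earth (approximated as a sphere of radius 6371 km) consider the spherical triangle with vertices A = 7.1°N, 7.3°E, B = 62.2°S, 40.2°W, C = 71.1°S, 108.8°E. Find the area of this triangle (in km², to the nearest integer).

27567738 km²

Side lengths (central angles): a = 0.7850, b = 1.7528, c = 1.3660 rad; semiperimeter s = 1.9519.
By l'Huilier's theorem, tan(E/4) = √[tan(s/2) tan((s−a)/2) tan((s−b)/2) tan((s−c)/2)], giving spherical excess E = 0.6792 rad.
Area = E·R² = 0.6792 × (6371)² ≈ 27567738 km².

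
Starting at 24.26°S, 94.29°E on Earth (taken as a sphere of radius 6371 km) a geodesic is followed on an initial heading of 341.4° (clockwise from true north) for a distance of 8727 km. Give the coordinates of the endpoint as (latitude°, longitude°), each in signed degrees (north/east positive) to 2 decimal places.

Angular distance δ = d/R = 8727/6371 = 1.36980 rad; initial bearing θ = 5.9586 rad.
sin φ₂ = sin φ₁ cos δ + cos φ₁ sin δ cos θ = (-0.4109)(0.1996) + (0.9117)(0.9799)(0.9478) = 0.7646, so φ₂ = 49.88°.
Δλ = atan2(sin θ sin δ cos φ₁, cos δ − sin φ₁ sin φ₂) = atan2(-0.2849, 0.5138) = -29.010°.
λ₂ = 94.290° − 29.010° = 65.28°.

49.88°, 65.28°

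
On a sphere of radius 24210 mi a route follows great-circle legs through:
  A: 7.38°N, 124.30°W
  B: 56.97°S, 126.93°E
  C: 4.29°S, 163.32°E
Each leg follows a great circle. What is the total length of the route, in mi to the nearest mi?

70286 mi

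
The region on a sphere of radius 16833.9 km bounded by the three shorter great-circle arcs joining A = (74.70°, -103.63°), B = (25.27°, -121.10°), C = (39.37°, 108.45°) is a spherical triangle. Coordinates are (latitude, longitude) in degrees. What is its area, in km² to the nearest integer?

Side lengths (central angles): a = 1.7546, b = 1.1163, c = 0.8771 rad; semiperimeter s = 1.8740.
By l'Huilier's theorem, tan(E/4) = √[tan(s/2) tan((s−a)/2) tan((s−b)/2) tan((s−c)/2)], giving spherical excess E = 0.5279 rad.
Area = E·R² = 0.5279 × (16833.9)² ≈ 149604202 km².

149604202 km²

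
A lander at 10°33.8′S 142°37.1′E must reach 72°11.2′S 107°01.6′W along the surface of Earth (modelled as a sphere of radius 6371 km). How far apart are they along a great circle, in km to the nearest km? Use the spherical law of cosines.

With latitudes φ₁ = -10.563°, φ₂ = -72.187° and longitude difference Δλ = 110.355°:
cos c = sin φ₁ sin φ₂ + cos φ₁ cos φ₂ cos Δλ = (-0.1833)(-0.9521) + (0.9831)(0.3059)(-0.3478) = 0.06993,
so c = arccos(0.06993) = 1.50081 rad.
Distance = R·c = 6371 × 1.5008 ≈ 9562 km.

9562 km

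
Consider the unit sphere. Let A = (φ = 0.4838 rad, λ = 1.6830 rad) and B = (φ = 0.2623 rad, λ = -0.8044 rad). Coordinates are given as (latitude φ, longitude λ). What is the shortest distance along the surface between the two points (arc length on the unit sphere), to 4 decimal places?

2.1626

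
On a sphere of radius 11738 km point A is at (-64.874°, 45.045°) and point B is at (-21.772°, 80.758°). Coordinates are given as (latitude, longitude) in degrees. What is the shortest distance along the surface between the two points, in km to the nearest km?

With latitudes φ₁ = -64.874°, φ₂ = -21.772° and longitude difference Δλ = 35.713°:
Haversine: a = sin²(Δφ/2) + cos φ₁ cos φ₂ sin²(Δλ/2) = 0.1349 + (0.4246)(0.9287)(0.0940) = 0.17201.
Central angle c = 2·arcsin(√a) = 0.85531 rad.
Distance = R·c = 11738 × 0.8553 ≈ 10040 km.

10040 km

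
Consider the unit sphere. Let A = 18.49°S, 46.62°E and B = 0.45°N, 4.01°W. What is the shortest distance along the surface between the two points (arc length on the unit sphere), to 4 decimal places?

With latitudes φ₁ = -18.490°, φ₂ = 0.450° and longitude difference Δλ = -50.630°:
Haversine: a = sin²(Δφ/2) + cos φ₁ cos φ₂ sin²(Δλ/2) = 0.0271 + (0.9484)(1.0000)(0.1828) = 0.20046.
Central angle c = 2·arcsin(√a) = 0.92845 rad.
On the unit sphere the arc length equals the central angle: 0.9285.

0.9285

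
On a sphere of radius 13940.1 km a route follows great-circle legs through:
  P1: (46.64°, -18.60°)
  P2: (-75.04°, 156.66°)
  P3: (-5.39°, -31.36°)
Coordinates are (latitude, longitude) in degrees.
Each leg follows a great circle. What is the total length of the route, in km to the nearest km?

61057 km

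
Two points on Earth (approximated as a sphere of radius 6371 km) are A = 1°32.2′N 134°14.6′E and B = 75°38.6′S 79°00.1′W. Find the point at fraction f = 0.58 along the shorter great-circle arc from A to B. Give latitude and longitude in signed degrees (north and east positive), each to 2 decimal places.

-57.57°, 147.29°

Central angle δ = 1.8062 rad. Interpolating on the sphere with fraction f = 0.58:
P = [sin((1−f)δ)·A + sin(fδ)·B] / sin δ = 0.7074·A + 0.8908·B in Cartesian coordinates,
giving P = (-0.4513, 0.2898, -0.8440), i.e. latitude -57.57°, longitude 147.29°.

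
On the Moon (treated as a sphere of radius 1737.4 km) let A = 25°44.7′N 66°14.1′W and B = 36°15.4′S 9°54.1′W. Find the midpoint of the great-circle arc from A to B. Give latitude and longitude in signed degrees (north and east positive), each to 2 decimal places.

-5.95°, -39.76°

The central angle between A and B is δ = 1.4245 rad.
With f = 0.5, the slerp weights are sin((1−f)δ)/sin δ = 0.6606 and sin(fδ)/sin δ = 0.6606.
Weighted sum of the unit vectors: (0.6606)·(0.3630,-0.8244,0.4344) + (0.6606)·(0.7944,-0.1387,-0.5914) = (0.7645, -0.6362, -0.1037).
Converting back: φ = atan2(z, √(x²+y²)) = -5.95°, λ = atan2(y, x) = -39.76°.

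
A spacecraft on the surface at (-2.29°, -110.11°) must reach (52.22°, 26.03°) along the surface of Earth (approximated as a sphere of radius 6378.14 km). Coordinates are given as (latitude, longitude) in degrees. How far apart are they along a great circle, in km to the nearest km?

In radians: φ₁ = -0.0400, φ₂ = 0.9114, Δλ = 136.140° = 2.3761 rad.
Haversine: a = sin²(Δφ/2) + cos φ₁ cos φ₂ sin²(Δλ/2) = 0.2097 + (0.9992)(0.6126)(0.8605) = 0.73648.
Central angle c = 2·arcsin(√a) = 2.06344 rad.
Distance = R·c = 6378.14 × 2.0634 ≈ 13161 km.

13161 km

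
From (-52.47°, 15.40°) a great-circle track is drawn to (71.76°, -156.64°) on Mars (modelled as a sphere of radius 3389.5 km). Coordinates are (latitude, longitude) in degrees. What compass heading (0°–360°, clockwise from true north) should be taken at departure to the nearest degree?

With φ₁ = -0.9158, φ₂ = 1.2524, Δλ = -3.0027 rad, the forward-azimuth formula gives
θ = atan2( sin Δλ cos φ₂ , cos φ₁ sin φ₂ − sin φ₁ cos φ₂ cos Δλ ) = atan2(-0.0433, 0.3327) = -7.42°.
Adding 360° brings this into [0°, 360°): 353°.

353°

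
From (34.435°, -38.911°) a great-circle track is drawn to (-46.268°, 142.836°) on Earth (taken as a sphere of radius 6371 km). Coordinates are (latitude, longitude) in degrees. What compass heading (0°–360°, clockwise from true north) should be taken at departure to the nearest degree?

Δλ = -178.253° = -3.1111 rad.
y = sin Δλ · cos φ₂ = (-0.0305)(0.6913) = -0.0211
x = cos φ₁ sin φ₂ − sin φ₁ cos φ₂ cos Δλ = (0.8248)(-0.7226) − (0.5655)(0.6913)(-0.9995) = -0.2052
θ = atan2(y, x) = -174.14°; adding 360° gives 186°.

186°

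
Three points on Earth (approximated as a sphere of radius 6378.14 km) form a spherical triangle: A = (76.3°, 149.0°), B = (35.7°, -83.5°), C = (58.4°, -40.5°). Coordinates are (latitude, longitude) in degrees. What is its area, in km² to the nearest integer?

Side lengths (central angles): a = 0.6297, b = 0.7882, c = 1.1042 rad; semiperimeter s = 1.2610.
By l'Huilier's theorem, tan(E/4) = √[tan(s/2) tan((s−a)/2) tan((s−b)/2) tan((s−c)/2)], giving spherical excess E = 0.2683 rad.
Area = E·R² = 0.2683 × (6378.14)² ≈ 10915876 km².

10915876 km²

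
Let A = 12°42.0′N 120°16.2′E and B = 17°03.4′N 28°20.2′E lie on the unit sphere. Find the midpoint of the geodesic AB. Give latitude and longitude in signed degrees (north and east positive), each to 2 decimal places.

20.92°, 74.90°

Central angle δ = 1.5378 rad. Interpolating on the sphere with fraction f = 0.5:
P = [sin((1−f)δ)·A + sin(fδ)·B] / sin δ = 0.6957·A + 0.6957·B in Cartesian coordinates,
giving P = (0.2433, 0.9019, 0.3570), i.e. latitude 20.92°, longitude 74.90°.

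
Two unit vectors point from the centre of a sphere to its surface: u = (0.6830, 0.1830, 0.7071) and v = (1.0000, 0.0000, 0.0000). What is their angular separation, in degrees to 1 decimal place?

46.9°

u·v = 0.6830; |u| = 1.0000, |v| = 1.0000.
cos θ = (u·v)/(|u||v|) = 0.6830, so θ = 46.9°.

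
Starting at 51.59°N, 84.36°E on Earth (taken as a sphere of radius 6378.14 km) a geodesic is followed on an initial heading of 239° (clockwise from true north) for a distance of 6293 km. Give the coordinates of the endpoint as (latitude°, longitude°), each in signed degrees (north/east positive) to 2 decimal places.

9.51°, 37.89°

Angular distance δ = d/R = 6293/6378.14 = 0.98665 rad; initial bearing θ = 4.1713 rad.
sin φ₂ = sin φ₁ cos δ + cos φ₁ sin δ cos θ = (0.7836)(0.5515) + (0.6213)(0.8342)(-0.5150) = 0.1652, so φ₂ = 9.51°.
Δλ = atan2(sin θ sin δ cos φ₁, cos δ − sin φ₁ sin φ₂) = atan2(-0.4442, 0.4220) = -46.469°.
λ₂ = 84.360° − 46.469° = 37.89°.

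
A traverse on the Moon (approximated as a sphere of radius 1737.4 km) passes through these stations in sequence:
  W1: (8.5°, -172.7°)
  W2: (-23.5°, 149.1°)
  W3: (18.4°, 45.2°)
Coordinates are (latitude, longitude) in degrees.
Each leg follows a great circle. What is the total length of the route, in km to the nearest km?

4813 km

Leg W1→W2: central angle 0.8582 rad, distance 1491.0 km.
Leg W2→W3: central angle 1.9123 rad, distance 3322.4 km.
Total: 1491.0 + 3322.4 ≈ 4813 km.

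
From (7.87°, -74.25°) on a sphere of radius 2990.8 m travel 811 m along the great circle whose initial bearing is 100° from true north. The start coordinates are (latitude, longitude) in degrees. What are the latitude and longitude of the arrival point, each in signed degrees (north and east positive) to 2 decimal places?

Angular distance δ = d/R = 811/2990.8 = 0.27116 rad; initial bearing θ = 1.7453 rad.
sin φ₂ = sin φ₁ cos δ + cos φ₁ sin δ cos θ = (0.1369)(0.9635) + (0.9906)(0.2679)(-0.1736) = 0.0858, so φ₂ = 4.92°.
Δλ = atan2(sin θ sin δ cos φ₁, cos δ − sin φ₁ sin φ₂) = atan2(0.2613, 0.9517) = 15.353°.
λ₂ = -74.250° + 15.353° = -58.90°.

4.92°, -58.90°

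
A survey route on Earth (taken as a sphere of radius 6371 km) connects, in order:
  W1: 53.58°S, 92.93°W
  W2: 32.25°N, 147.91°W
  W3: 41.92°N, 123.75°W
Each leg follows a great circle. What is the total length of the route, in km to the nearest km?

Leg W1→W2: central angle 1.7125 rad, distance 10910.5 km.
Leg W2→W3: central angle 0.3746 rad, distance 2386.3 km.
Total: 10910.5 + 2386.3 ≈ 13297 km.

13297 km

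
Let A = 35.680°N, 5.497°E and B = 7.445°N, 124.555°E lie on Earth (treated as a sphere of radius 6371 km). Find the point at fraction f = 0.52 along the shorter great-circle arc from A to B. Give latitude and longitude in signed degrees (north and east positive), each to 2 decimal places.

Central angle δ = 1.8919 rad. Interpolating on the sphere with fraction f = 0.52:
P = [sin((1−f)δ)·A + sin(fδ)·B] / sin δ = 0.8308·A + 0.8775·B in Cartesian coordinates,
giving P = (0.1783, 0.7812, 0.5983), i.e. latitude 36.75°, longitude 77.15°.

36.75°, 77.15°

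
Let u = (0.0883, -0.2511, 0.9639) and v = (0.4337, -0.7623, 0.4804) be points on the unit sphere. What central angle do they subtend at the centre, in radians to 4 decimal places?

u·v = 0.6928; |u| = 1.0000, |v| = 1.0000.
cos θ = (u·v)/(|u||v|) = 0.6928, so θ = 0.8054 rad.

0.8054 rad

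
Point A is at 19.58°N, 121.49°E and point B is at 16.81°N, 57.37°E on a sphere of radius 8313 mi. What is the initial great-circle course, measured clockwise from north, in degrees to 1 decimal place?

278.7°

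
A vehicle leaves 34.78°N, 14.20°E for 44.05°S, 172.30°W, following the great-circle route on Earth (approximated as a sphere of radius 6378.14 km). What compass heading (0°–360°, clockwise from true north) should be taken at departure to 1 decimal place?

153.6°

With φ₁ = 0.6070, φ₂ = -0.7688, Δλ = 3.0281 rad, the forward-azimuth formula gives
θ = atan2( sin Δλ cos φ₂ , cos φ₁ sin φ₂ − sin φ₁ cos φ₂ cos Δλ ) = atan2(0.0814, -0.1637) = 153.57°.
So the initial bearing is 153.6°.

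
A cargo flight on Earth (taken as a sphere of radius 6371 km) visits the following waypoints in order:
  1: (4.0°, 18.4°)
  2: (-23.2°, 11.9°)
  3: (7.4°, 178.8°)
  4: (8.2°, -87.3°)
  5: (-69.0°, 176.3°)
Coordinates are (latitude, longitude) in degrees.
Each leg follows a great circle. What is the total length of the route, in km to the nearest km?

Leg 1→2: central angle 0.4875 rad, distance 3105.6 km.
Leg 2→3: central angle 2.7890 rad, distance 17769.0 km.
Leg 3→4: central angle 1.6192 rad, distance 10316.0 km.
Leg 4→5: central angle 1.7444 rad, distance 11113.3 km.
Total: 3105.6 + 17769.0 + 10316.0 + 11113.3 ≈ 42304 km.

42304 km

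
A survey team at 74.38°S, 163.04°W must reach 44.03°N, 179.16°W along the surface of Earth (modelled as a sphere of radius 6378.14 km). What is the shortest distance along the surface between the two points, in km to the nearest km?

13237 km

Let φ₁ = -1.2982 rad, φ₂ = 0.7685 rad, and Δλ = -0.2813 rad.
cos c = sin φ₁ sin φ₂ + cos φ₁ cos φ₂ cos Δλ = (-0.9631)(0.6950) + (0.2693)(0.7190)(0.9607) = -0.48339,
so c = arccos(-0.48339) = 2.07532 rad.
Distance = R·c = 6378.14 × 2.0753 ≈ 13237 km.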